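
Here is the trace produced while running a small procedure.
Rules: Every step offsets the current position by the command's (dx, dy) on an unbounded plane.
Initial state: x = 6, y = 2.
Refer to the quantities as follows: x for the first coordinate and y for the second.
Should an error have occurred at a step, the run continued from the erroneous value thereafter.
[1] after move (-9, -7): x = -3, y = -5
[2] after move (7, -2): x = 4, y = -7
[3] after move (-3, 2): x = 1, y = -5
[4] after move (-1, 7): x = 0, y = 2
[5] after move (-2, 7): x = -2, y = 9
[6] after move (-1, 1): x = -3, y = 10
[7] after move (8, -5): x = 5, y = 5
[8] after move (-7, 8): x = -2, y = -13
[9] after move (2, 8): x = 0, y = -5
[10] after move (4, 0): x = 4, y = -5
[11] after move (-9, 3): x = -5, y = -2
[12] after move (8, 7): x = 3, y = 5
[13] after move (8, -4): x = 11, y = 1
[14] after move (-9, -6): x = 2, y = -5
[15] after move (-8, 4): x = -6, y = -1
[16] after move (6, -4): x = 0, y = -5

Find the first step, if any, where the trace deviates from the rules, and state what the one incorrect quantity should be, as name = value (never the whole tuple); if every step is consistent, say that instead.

Recomputing the run from the initial state:
step 1: x = -3, y = -5
step 2: x = 4, y = -7
step 3: x = 1, y = -5
step 4: x = 0, y = 2
step 5: x = -2, y = 9
step 6: x = -3, y = 10
step 7: x = 5, y = 5
step 8: x = -2, y = 13
step 9: x = 0, y = 21
step 10: x = 4, y = 21
step 11: x = -5, y = 24
step 12: x = 3, y = 31
step 13: x = 11, y = 27
step 14: x = 2, y = 21
step 15: x = -6, y = 25
step 16: x = 0, y = 21
The first disagreement with the trace is at step 8, where the value should be y = 13.

step 8, y = 13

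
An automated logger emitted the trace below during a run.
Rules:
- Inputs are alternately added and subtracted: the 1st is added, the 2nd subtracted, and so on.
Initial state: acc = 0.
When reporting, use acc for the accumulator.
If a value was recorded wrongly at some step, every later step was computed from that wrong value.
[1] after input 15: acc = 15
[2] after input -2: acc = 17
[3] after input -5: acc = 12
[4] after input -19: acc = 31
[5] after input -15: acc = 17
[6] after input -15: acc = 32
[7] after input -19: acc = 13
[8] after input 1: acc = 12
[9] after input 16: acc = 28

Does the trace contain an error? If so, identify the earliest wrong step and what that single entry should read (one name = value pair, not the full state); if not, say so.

1. acc = 0 + 15 = 15 (exactly as logged)
2. acc = 15 - -2 = 17 (matches)
3. acc = 17 + -5 = 12 (verified)
4. acc = 12 - -19 = 31 (matches)
5. acc = 31 + -15 = 16 (not what was recorded)
First deviation found at step 5; the corrected entry is acc = 16.

step 5, acc = 16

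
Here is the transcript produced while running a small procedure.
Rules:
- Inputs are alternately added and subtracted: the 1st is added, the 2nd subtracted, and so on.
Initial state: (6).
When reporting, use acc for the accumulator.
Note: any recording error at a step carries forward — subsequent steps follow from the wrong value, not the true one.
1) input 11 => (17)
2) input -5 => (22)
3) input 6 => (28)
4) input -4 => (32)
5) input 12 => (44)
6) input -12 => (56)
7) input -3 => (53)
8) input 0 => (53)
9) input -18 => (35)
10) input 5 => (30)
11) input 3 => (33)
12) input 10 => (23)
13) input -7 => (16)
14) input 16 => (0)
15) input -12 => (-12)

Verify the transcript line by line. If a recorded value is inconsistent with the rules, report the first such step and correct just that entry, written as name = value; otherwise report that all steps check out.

step 1: acc = 6 + 11 = 17 -> checks out
step 2: acc = 17 - -5 = 22 -> verified
step 3: acc = 22 + 6 = 28 -> no discrepancy
step 4: acc = 28 - -4 = 32 -> in agreement
step 5: acc = 32 + 12 = 44 -> no discrepancy
step 6: acc = 44 - -12 = 56 -> verified
step 7: acc = 56 + -3 = 53 -> confirmed correct
step 8: acc = 53 - 0 = 53 -> no discrepancy
step 9: acc = 53 + -18 = 35 -> matches
step 10: acc = 35 - 5 = 30 -> same as recorded
step 11: acc = 30 + 3 = 33 -> matches
step 12: acc = 33 - 10 = 23 -> checks out
step 13: acc = 23 + -7 = 16 -> no discrepancy
step 14: acc = 16 - 16 = 0 -> exactly as logged
step 15: acc = 0 + -12 = -12 -> matches
Nothing is out of place; the run is error-free.

no error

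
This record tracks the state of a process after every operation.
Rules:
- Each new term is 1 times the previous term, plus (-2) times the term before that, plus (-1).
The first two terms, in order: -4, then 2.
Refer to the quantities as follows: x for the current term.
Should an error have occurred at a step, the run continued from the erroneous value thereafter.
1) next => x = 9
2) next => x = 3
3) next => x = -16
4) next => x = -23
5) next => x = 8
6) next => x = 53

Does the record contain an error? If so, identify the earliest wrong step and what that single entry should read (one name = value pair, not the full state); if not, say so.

step 2, x = 4

1. x = 1*(2) + (-2)*(-4) + (-1) = 9 (verified)
2. x = 1*(9) + (-2)*(2) + (-1) = 4 (a discrepancy with the record)
First incorrect step: 2; the correct value is x = 4.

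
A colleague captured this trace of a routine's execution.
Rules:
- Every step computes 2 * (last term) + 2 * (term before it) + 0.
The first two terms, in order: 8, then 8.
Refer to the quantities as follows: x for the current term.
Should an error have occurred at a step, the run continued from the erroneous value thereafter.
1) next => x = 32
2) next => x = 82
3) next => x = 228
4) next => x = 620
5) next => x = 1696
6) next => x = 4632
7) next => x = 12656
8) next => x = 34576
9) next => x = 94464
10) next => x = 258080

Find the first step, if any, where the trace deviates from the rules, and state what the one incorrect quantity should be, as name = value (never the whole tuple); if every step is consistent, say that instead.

Recomputing the run from the initial state:
step 1: x = 32
step 2: x = 80
step 3: x = 224
step 4: x = 608
step 5: x = 1664
step 6: x = 4544
step 7: x = 12416
step 8: x = 33920
step 9: x = 92672
step 10: x = 253184
The first disagreement with the trace is at step 2, where the value should be x = 80.

step 2, x = 80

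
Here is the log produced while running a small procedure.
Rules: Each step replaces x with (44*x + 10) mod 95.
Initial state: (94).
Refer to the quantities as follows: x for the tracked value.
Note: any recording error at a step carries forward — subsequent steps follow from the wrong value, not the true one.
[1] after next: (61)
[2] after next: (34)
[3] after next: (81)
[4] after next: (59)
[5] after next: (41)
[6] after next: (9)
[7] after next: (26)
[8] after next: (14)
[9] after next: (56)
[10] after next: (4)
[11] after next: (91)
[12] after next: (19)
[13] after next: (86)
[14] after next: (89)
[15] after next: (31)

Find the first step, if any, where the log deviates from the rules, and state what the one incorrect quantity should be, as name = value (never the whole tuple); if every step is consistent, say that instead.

step 12, x = 24

step 1: x = (44*94 + 10) mod 95 = 61 -> checks out
step 2: x = (44*61 + 10) mod 95 = 34 -> matches
step 3: x = (44*34 + 10) mod 95 = 81 -> agrees with the log
step 4: x = (44*81 + 10) mod 95 = 59 -> verified
step 5: x = (44*59 + 10) mod 95 = 41 -> same as recorded
step 6: x = (44*41 + 10) mod 95 = 9 -> confirmed correct
step 7: x = (44*9 + 10) mod 95 = 26 -> checks out
step 8: x = (44*26 + 10) mod 95 = 14 -> verified
step 9: x = (44*14 + 10) mod 95 = 56 -> checks out
step 10: x = (44*56 + 10) mod 95 = 4 -> checks out
step 11: x = (44*4 + 10) mod 95 = 91 -> matches
step 12: x = (44*91 + 10) mod 95 = 24 -> first mismatch against the log
So the first discrepancy is step 12, where the right value is x = 24.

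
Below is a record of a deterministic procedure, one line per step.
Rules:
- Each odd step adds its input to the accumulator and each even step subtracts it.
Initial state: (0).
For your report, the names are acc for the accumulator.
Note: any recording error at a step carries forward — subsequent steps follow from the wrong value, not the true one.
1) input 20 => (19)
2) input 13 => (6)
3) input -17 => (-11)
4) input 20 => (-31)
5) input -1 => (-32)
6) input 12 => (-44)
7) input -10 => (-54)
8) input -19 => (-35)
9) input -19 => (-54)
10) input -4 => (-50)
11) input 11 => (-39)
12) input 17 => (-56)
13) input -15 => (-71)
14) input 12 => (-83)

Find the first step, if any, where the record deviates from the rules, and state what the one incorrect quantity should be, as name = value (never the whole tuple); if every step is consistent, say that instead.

Recomputing the run from the initial state:
step 1: acc = 20
step 2: acc = 7
step 3: acc = -10
step 4: acc = -30
step 5: acc = -31
step 6: acc = -43
step 7: acc = -53
step 8: acc = -34
step 9: acc = -53
step 10: acc = -49
step 11: acc = -38
step 12: acc = -55
step 13: acc = -70
step 14: acc = -82
The first disagreement with the record is at step 1, where the value should be acc = 20.

step 1, acc = 20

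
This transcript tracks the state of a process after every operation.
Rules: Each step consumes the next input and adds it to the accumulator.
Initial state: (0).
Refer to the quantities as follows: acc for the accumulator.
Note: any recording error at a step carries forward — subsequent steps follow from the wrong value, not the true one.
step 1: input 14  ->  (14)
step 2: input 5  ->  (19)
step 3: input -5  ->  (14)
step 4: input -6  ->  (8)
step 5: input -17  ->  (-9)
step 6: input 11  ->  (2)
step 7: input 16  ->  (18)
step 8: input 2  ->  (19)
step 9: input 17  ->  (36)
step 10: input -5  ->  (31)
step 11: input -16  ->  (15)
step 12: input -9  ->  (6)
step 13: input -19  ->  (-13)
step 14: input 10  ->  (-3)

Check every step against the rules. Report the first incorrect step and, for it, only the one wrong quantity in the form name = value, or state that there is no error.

Recomputing the run from the initial state:
step 1: acc = 14
step 2: acc = 19
step 3: acc = 14
step 4: acc = 8
step 5: acc = -9
step 6: acc = 2
step 7: acc = 18
step 8: acc = 20
step 9: acc = 37
step 10: acc = 32
step 11: acc = 16
step 12: acc = 7
step 13: acc = -12
step 14: acc = -2
The first disagreement with the transcript is at step 8, where the value should be acc = 20.

step 8, acc = 20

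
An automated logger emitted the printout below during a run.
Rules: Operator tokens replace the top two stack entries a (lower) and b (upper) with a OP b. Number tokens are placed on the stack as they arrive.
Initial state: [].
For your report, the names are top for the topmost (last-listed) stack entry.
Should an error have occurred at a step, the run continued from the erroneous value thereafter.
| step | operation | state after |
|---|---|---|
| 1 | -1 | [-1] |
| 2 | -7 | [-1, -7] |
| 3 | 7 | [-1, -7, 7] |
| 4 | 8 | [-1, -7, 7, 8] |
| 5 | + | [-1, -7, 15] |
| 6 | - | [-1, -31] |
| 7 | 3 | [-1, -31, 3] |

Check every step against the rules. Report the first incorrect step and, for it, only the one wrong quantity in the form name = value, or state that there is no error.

step 1: push -1: top = -1 -> same as recorded
step 2: push -7: top = -7 -> confirmed correct
step 3: push 7: top = 7 -> matches
step 4: push 8: top = 8 -> no discrepancy
step 5: 7 + 8 = 15 -> confirmed correct
step 6: -7 - 15 = -22 -> the recorded entry deviates here
First deviation found at step 6; the corrected entry is top = -22.

step 6, top = -22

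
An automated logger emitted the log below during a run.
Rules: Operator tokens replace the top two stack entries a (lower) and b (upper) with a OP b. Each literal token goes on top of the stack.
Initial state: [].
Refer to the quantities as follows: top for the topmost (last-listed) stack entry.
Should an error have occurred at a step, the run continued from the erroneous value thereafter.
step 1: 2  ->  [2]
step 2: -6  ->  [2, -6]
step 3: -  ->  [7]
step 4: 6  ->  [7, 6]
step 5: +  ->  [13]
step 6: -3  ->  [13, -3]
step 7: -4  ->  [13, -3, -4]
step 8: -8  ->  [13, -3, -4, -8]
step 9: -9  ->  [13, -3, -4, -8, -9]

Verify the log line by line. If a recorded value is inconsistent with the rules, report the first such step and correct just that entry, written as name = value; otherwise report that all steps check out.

step 3, top = 8

step 1: push 2: top = 2 -> verified
step 2: push -6: top = -6 -> checks out
step 3: 2 - -6 = 8 -> the recorded entry deviates here
Step 3 is the first one off; corrected, top = 8.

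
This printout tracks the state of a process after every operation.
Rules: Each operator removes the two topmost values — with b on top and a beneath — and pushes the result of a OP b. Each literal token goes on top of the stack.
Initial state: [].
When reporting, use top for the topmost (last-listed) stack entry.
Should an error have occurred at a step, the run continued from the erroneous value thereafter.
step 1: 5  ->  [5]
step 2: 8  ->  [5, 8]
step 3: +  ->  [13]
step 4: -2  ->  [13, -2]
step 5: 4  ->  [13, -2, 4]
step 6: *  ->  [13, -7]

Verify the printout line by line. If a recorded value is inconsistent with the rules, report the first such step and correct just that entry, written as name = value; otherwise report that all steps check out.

step 6, top = -8

1. push 5: top = 5 (exactly as logged)
2. push 8: top = 8 (no discrepancy)
3. 5 + 8 = 13 (verified)
4. push -2: top = -2 (checks out)
5. push 4: top = 4 (agrees with the printout)
6. -2 * 4 = -8 (first mismatch against the printout)
So the first discrepancy is step 6, where the right value is top = -8.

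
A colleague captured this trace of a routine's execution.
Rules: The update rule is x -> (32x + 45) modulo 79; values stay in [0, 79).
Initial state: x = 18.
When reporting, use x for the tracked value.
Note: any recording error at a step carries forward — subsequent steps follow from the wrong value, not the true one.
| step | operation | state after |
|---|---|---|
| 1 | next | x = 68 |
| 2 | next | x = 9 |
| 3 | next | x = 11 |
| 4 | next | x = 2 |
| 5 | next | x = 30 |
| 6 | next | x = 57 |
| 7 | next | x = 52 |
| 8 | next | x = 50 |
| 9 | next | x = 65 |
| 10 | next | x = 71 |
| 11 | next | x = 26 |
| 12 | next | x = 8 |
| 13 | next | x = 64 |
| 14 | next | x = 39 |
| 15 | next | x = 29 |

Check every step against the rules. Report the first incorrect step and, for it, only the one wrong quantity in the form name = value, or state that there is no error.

Recomputing the run from the initial state:
step 1: x = 68
step 2: x = 9
step 3: x = 17
step 4: x = 36
step 5: x = 12
step 6: x = 34
step 7: x = 27
step 8: x = 40
step 9: x = 61
step 10: x = 22
step 11: x = 38
step 12: x = 76
step 13: x = 28
step 14: x = 72
step 15: x = 58
The first disagreement with the trace is at step 3, where the value should be x = 17.

step 3, x = 17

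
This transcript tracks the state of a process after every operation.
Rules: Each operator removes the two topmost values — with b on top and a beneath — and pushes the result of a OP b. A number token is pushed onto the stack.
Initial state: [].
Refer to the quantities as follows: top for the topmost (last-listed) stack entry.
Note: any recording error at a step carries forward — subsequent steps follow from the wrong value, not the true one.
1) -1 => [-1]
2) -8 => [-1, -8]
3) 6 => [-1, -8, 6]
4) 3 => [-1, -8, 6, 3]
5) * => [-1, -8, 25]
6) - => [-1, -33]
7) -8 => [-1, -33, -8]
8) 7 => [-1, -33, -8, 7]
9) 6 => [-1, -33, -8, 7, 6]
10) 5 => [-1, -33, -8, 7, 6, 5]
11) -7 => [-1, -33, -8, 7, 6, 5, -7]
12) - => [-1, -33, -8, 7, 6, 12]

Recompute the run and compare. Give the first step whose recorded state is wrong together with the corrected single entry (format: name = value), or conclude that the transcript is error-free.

1. push -1: top = -1 (same as recorded)
2. push -8: top = -8 (confirmed correct)
3. push 6: top = 6 (matches)
4. push 3: top = 3 (confirmed correct)
5. 6 * 3 = 18 (the entry is off here)
The earliest wrong entry is at step 5: it should read top = 18.

step 5, top = 18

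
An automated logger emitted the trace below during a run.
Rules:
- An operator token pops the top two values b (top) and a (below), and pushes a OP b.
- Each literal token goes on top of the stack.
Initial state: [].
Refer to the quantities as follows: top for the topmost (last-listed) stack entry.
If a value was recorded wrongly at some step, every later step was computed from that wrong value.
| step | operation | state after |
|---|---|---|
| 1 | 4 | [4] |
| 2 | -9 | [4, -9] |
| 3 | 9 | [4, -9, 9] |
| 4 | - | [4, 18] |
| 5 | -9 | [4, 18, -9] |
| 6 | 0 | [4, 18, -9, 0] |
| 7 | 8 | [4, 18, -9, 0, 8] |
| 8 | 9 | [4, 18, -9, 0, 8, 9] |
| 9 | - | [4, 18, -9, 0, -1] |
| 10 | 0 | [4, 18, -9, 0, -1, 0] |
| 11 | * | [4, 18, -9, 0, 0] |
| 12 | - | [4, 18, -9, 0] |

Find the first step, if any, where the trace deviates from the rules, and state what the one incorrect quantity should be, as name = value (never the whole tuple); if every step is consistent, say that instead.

step 4, top = -18

Step 1: push 4: top = 4 — no discrepancy.
Step 2: push -9: top = -9 — confirmed correct.
Step 3: push 9: top = 9 — verified.
Step 4: -9 - 9 = -18 — not what was recorded.
Conclusion: step 4 carries the first error; the entry should be top = -18.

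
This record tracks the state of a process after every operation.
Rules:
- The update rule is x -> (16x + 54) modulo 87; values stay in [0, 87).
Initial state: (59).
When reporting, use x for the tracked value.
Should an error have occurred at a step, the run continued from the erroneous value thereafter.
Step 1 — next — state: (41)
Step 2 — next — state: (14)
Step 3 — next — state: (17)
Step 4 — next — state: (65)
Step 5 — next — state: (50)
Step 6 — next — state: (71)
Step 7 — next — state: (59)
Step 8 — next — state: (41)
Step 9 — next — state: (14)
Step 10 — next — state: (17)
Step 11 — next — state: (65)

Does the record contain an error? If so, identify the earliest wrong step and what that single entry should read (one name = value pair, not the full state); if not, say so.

Recomputing the run from the initial state:
step 1: x = 41
step 2: x = 14
step 3: x = 17
step 4: x = 65
step 5: x = 50
step 6: x = 71
step 7: x = 59
step 8: x = 41
step 9: x = 14
step 10: x = 17
step 11: x = 65
This matches the record at every step.

no error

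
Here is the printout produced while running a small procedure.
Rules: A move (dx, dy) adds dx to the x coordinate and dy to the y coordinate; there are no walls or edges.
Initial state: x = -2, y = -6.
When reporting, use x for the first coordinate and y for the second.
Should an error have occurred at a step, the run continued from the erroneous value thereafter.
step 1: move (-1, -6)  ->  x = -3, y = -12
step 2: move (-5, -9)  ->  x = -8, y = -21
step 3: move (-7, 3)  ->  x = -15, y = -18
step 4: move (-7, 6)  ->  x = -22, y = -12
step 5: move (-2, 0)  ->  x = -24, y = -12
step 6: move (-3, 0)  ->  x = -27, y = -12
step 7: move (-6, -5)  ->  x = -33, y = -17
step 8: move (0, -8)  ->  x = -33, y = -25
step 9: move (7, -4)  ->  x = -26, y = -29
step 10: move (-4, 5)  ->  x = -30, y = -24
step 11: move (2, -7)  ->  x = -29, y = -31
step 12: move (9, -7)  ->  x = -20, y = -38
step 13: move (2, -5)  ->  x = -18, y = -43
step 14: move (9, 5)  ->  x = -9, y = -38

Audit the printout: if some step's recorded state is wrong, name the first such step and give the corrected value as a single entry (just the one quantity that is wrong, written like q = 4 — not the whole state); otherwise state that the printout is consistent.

step 11, x = -28

Step 1: x = -2 + (-1) = -3, y = -6 + (-6) = -12 — same as recorded.
Step 2: x = -3 + (-5) = -8, y = -12 + (-9) = -21 — checks out.
Step 3: x = -8 + (-7) = -15, y = -21 + (3) = -18 — matches.
Step 4: x = -15 + (-7) = -22, y = -18 + (6) = -12 — agrees with the printout.
Step 5: x = -22 + (-2) = -24, y = -12 + (0) = -12 — matches.
Step 6: x = -24 + (-3) = -27, y = -12 + (0) = -12 — consistent with the printout.
Step 7: x = -27 + (-6) = -33, y = -12 + (-5) = -17 — no discrepancy.
Step 8: x = -33 + (0) = -33, y = -17 + (-8) = -25 — checks out.
Step 9: x = -33 + (7) = -26, y = -25 + (-4) = -29 — same as recorded.
Step 10: x = -26 + (-4) = -30, y = -29 + (5) = -24 — in agreement.
Step 11: x = -30 + (2) = -28, y = -24 + (-7) = -31 — first mismatch against the printout.
Step 11 is the first one off; corrected, x = -28.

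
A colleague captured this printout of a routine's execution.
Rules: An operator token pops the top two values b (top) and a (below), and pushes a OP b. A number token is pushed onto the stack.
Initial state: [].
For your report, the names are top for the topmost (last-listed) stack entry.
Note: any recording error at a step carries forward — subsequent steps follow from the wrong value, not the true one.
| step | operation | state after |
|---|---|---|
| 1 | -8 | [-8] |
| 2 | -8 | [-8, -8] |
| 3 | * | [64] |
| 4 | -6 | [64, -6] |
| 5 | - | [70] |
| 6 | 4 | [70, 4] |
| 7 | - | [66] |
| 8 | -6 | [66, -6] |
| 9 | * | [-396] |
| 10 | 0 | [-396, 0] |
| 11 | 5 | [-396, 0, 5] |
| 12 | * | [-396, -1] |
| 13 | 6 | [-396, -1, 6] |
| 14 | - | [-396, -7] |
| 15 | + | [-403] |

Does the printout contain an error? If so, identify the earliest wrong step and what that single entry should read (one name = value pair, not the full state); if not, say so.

step 12, top = 0

Recomputing the run from the initial state:
step 1: [-8]
step 2: [-8, -8]
step 3: [64]
step 4: [64, -6]
step 5: [70]
step 6: [70, 4]
step 7: [66]
step 8: [66, -6]
step 9: [-396]
step 10: [-396, 0]
step 11: [-396, 0, 5]
step 12: [-396, 0]
step 13: [-396, 0, 6]
step 14: [-396, -6]
step 15: [-402]
The first disagreement with the printout is at step 12, where the value should be top = 0.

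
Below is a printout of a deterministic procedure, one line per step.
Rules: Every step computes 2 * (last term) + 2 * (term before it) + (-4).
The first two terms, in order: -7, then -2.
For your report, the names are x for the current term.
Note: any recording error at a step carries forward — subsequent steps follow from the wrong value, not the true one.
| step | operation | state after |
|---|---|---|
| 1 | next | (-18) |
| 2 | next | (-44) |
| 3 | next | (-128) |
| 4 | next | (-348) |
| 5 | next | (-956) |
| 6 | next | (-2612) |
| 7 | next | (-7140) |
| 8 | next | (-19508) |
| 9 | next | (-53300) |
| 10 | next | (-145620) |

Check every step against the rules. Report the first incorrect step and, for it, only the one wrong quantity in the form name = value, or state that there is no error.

Recomputing the run from the initial state:
step 1: x = -22
step 2: x = -52
step 3: x = -152
step 4: x = -412
step 5: x = -1132
step 6: x = -3092
step 7: x = -8452
step 8: x = -23092
step 9: x = -63092
step 10: x = -172372
The first disagreement with the printout is at step 1, where the value should be x = -22.

step 1, x = -22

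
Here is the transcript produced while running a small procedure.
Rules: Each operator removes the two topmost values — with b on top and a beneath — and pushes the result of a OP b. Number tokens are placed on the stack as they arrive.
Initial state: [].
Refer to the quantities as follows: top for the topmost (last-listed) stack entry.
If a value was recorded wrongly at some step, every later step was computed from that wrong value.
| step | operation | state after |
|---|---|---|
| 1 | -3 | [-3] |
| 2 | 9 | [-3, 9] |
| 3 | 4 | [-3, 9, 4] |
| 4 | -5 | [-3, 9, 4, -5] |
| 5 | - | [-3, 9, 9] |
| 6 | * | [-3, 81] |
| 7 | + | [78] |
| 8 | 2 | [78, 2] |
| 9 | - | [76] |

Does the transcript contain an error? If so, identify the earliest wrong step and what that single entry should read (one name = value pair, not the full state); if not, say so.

no error

Recomputing the run from the initial state:
step 1: [-3]
step 2: [-3, 9]
step 3: [-3, 9, 4]
step 4: [-3, 9, 4, -5]
step 5: [-3, 9, 9]
step 6: [-3, 81]
step 7: [78]
step 8: [78, 2]
step 9: [76]
This matches the transcript at every step.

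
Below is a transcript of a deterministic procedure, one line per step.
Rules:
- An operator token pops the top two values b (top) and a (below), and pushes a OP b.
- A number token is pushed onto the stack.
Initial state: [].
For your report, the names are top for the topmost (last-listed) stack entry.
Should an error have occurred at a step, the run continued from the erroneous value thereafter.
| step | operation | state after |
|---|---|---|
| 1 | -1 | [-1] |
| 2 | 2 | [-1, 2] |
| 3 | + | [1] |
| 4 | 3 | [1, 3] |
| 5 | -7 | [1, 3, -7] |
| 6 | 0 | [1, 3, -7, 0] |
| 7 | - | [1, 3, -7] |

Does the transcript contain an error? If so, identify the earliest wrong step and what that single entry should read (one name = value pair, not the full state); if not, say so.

1. push -1: top = -1 (confirmed correct)
2. push 2: top = 2 (consistent with the transcript)
3. -1 + 2 = 1 (matches)
4. push 3: top = 3 (agrees with the transcript)
5. push -7: top = -7 (confirmed correct)
6. push 0: top = 0 (no discrepancy)
7. -7 - 0 = -7 (matches)
Each recorded entry agrees with the recomputation.

no error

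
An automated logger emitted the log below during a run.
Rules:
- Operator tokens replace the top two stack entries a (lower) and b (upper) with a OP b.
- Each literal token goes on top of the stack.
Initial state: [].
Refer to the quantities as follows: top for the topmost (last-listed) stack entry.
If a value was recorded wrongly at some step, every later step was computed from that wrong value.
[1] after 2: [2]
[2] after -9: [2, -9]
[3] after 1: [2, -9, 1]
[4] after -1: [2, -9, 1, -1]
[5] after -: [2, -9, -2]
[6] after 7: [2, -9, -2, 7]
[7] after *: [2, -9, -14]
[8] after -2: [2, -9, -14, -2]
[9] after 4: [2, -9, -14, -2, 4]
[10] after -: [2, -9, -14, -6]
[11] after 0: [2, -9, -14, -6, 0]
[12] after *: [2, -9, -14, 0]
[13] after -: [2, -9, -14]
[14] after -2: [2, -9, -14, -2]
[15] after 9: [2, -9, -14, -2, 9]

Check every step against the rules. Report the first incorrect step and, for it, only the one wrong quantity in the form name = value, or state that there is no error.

Recomputing the run from the initial state:
step 1: [2]
step 2: [2, -9]
step 3: [2, -9, 1]
step 4: [2, -9, 1, -1]
step 5: [2, -9, 2]
step 6: [2, -9, 2, 7]
step 7: [2, -9, 14]
step 8: [2, -9, 14, -2]
step 9: [2, -9, 14, -2, 4]
step 10: [2, -9, 14, -6]
step 11: [2, -9, 14, -6, 0]
step 12: [2, -9, 14, 0]
step 13: [2, -9, 14]
step 14: [2, -9, 14, -2]
step 15: [2, -9, 14, -2, 9]
The first disagreement with the log is at step 5, where the value should be top = 2.

step 5, top = 2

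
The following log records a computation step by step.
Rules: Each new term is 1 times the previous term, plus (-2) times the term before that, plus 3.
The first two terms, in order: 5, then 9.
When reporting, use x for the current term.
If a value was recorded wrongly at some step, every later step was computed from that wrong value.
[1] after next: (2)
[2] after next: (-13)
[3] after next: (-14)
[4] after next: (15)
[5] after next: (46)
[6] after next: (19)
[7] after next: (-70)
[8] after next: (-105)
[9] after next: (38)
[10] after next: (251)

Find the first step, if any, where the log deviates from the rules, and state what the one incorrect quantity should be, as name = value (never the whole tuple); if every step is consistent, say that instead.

no error

Step 1: x = 1*(9) + (-2)*(5) + (3) = 2 — verified.
Step 2: x = 1*(2) + (-2)*(9) + (3) = -13 — confirmed correct.
Step 3: x = 1*(-13) + (-2)*(2) + (3) = -14 — matches.
Step 4: x = 1*(-14) + (-2)*(-13) + (3) = 15 — agrees with the log.
Step 5: x = 1*(15) + (-2)*(-14) + (3) = 46 — matches.
Step 6: x = 1*(46) + (-2)*(15) + (3) = 19 — consistent with the log.
Step 7: x = 1*(19) + (-2)*(46) + (3) = -70 — agrees with the log.
Step 8: x = 1*(-70) + (-2)*(19) + (3) = -105 — consistent with the log.
Step 9: x = 1*(-105) + (-2)*(-70) + (3) = 38 — checks out.
Step 10: x = 1*(38) + (-2)*(-105) + (3) = 251 — matches.
Every step is consistent.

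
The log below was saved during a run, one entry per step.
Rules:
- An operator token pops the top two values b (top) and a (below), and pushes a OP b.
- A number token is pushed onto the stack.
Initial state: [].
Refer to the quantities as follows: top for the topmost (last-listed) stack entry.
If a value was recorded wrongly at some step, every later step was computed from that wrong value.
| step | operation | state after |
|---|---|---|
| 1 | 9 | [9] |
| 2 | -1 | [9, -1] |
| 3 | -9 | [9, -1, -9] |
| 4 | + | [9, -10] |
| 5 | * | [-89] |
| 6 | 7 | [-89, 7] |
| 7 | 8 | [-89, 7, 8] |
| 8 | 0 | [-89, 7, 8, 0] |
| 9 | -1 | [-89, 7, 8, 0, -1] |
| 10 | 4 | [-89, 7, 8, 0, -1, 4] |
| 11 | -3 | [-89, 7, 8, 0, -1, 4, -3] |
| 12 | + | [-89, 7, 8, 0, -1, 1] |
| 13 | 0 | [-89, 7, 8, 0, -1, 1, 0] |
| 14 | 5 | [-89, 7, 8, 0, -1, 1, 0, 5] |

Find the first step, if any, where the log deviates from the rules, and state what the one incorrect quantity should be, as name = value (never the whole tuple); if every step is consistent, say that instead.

step 5, top = -90

step 1: push 9: top = 9 -> agrees with the log
step 2: push -1: top = -1 -> agrees with the log
step 3: push -9: top = -9 -> agrees with the log
step 4: -1 + -9 = -10 -> same as recorded
step 5: 9 * -10 = -90 -> not what was recorded
Step 5 is the first one off; corrected, top = -90.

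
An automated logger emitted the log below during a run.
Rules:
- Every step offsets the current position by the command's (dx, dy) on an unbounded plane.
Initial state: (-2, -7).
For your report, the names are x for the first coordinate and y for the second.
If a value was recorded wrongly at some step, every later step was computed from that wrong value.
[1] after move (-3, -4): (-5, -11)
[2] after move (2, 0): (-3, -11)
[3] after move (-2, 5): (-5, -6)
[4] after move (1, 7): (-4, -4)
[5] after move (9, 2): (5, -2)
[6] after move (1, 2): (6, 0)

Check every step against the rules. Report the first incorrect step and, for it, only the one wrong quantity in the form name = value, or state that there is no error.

step 4, y = 1

Step 1: x = -2 + (-3) = -5, y = -7 + (-4) = -11 — exactly as logged.
Step 2: x = -5 + (2) = -3, y = -11 + (0) = -11 — agrees with the log.
Step 3: x = -3 + (-2) = -5, y = -11 + (5) = -6 — verified.
Step 4: x = -5 + (1) = -4, y = -6 + (7) = 1 — this is not what the log shows.
Step 4 is the first one off; corrected, y = 1.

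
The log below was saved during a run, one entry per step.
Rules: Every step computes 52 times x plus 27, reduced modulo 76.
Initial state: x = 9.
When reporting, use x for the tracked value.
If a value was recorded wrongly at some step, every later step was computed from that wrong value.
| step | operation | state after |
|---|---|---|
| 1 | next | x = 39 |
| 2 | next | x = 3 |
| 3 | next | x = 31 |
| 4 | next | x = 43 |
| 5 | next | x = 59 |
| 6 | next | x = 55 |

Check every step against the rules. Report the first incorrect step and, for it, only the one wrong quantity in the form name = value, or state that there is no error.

Recomputing the run from the initial state:
step 1: x = 39
step 2: x = 3
step 3: x = 31
step 4: x = 43
step 5: x = 59
step 6: x = 55
This matches the log at every step.

no error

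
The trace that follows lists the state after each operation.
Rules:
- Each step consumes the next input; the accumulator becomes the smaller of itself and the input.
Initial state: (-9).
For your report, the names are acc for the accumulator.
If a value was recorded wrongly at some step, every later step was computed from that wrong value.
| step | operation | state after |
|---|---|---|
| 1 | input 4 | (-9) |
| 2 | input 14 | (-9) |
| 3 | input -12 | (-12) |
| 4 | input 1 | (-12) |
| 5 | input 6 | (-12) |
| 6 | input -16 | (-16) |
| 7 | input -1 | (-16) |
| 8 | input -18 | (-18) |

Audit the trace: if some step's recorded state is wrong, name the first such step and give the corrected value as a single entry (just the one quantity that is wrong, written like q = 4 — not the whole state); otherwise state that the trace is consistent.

Recomputing the run from the initial state:
step 1: acc = -9
step 2: acc = -9
step 3: acc = -12
step 4: acc = -12
step 5: acc = -12
step 6: acc = -16
step 7: acc = -16
step 8: acc = -18
This matches the trace at every step.

no error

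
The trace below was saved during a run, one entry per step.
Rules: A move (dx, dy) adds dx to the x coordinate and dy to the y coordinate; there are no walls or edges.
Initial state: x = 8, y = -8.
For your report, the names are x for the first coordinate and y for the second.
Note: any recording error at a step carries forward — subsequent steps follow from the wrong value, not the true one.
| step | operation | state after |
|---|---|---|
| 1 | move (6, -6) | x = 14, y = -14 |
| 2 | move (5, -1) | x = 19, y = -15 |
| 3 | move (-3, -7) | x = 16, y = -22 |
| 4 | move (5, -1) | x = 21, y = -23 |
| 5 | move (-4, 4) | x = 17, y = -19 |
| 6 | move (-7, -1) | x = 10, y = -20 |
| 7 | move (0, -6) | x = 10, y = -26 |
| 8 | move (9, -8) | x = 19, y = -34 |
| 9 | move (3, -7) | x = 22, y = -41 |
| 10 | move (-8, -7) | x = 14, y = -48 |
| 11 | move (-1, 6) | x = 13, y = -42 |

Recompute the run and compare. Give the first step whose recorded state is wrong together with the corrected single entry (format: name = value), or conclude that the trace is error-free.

step 1: x = 8 + (6) = 14, y = -8 + (-6) = -14 -> same as recorded
step 2: x = 14 + (5) = 19, y = -14 + (-1) = -15 -> verified
step 3: x = 19 + (-3) = 16, y = -15 + (-7) = -22 -> checks out
step 4: x = 16 + (5) = 21, y = -22 + (-1) = -23 -> in agreement
step 5: x = 21 + (-4) = 17, y = -23 + (4) = -19 -> in agreement
step 6: x = 17 + (-7) = 10, y = -19 + (-1) = -20 -> confirmed correct
step 7: x = 10 + (0) = 10, y = -20 + (-6) = -26 -> verified
step 8: x = 10 + (9) = 19, y = -26 + (-8) = -34 -> no discrepancy
step 9: x = 19 + (3) = 22, y = -34 + (-7) = -41 -> verified
step 10: x = 22 + (-8) = 14, y = -41 + (-7) = -48 -> consistent with the trace
step 11: x = 14 + (-1) = 13, y = -48 + (6) = -42 -> matches
All steps check out; nothing to correct.

no error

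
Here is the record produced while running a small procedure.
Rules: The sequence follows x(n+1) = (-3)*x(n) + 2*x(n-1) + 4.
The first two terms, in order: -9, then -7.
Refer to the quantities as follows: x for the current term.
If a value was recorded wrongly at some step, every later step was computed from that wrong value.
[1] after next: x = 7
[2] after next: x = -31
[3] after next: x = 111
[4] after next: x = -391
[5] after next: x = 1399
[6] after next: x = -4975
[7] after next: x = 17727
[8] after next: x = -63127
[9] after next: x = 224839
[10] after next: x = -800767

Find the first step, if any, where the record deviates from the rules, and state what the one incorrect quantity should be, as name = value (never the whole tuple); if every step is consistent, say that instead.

1. x = -3*(-7) + (2)*(-9) + (4) = 7 (no discrepancy)
2. x = -3*(7) + (2)*(-7) + (4) = -31 (same as recorded)
3. x = -3*(-31) + (2)*(7) + (4) = 111 (verified)
4. x = -3*(111) + (2)*(-31) + (4) = -391 (same as recorded)
5. x = -3*(-391) + (2)*(111) + (4) = 1399 (same as recorded)
6. x = -3*(1399) + (2)*(-391) + (4) = -4975 (verified)
7. x = -3*(-4975) + (2)*(1399) + (4) = 17727 (exactly as logged)
8. x = -3*(17727) + (2)*(-4975) + (4) = -63127 (consistent with the record)
9. x = -3*(-63127) + (2)*(17727) + (4) = 224839 (no discrepancy)
10. x = -3*(224839) + (2)*(-63127) + (4) = -800767 (exactly as logged)
Nothing is out of place; the run is error-free.

no error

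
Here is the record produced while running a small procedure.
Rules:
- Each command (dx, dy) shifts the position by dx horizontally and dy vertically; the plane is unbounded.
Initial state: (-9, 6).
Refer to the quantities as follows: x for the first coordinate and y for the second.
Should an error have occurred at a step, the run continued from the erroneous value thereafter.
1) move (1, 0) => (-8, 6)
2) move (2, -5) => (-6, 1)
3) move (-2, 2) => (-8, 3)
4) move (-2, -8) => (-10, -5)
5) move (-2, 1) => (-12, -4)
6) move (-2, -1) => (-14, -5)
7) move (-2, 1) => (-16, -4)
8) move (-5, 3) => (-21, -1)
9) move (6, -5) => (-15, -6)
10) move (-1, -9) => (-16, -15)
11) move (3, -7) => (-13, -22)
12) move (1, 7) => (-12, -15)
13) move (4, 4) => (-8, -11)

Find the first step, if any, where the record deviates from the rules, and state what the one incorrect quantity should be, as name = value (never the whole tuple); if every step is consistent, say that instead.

Step 1: x = -9 + (1) = -8, y = 6 + (0) = 6 — confirmed correct.
Step 2: x = -8 + (2) = -6, y = 6 + (-5) = 1 — verified.
Step 3: x = -6 + (-2) = -8, y = 1 + (2) = 3 — agrees with the record.
Step 4: x = -8 + (-2) = -10, y = 3 + (-8) = -5 — no discrepancy.
Step 5: x = -10 + (-2) = -12, y = -5 + (1) = -4 — checks out.
Step 6: x = -12 + (-2) = -14, y = -4 + (-1) = -5 — confirmed correct.
Step 7: x = -14 + (-2) = -16, y = -5 + (1) = -4 — agrees with the record.
Step 8: x = -16 + (-5) = -21, y = -4 + (3) = -1 — exactly as logged.
Step 9: x = -21 + (6) = -15, y = -1 + (-5) = -6 — matches.
Step 10: x = -15 + (-1) = -16, y = -6 + (-9) = -15 — checks out.
Step 11: x = -16 + (3) = -13, y = -15 + (-7) = -22 — consistent with the record.
Step 12: x = -13 + (1) = -12, y = -22 + (7) = -15 — verified.
Step 13: x = -12 + (4) = -8, y = -15 + (4) = -11 — confirmed correct.
Each recorded entry agrees with the recomputation.

no error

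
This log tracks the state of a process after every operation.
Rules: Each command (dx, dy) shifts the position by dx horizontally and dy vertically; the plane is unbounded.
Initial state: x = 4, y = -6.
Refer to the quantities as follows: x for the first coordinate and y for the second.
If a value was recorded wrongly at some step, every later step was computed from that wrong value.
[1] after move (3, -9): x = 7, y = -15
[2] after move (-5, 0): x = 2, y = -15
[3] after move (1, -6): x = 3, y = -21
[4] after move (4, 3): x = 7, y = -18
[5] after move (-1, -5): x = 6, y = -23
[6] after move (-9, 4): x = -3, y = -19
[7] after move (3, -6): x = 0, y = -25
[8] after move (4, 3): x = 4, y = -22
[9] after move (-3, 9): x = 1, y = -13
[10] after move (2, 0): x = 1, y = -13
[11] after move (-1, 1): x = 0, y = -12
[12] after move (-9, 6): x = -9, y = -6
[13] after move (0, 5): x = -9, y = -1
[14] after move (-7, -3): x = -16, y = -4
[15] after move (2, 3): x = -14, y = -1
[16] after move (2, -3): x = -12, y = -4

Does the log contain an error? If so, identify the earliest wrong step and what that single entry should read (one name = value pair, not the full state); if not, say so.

Recomputing the run from the initial state:
step 1: x = 7, y = -15
step 2: x = 2, y = -15
step 3: x = 3, y = -21
step 4: x = 7, y = -18
step 5: x = 6, y = -23
step 6: x = -3, y = -19
step 7: x = 0, y = -25
step 8: x = 4, y = -22
step 9: x = 1, y = -13
step 10: x = 3, y = -13
step 11: x = 2, y = -12
step 12: x = -7, y = -6
step 13: x = -7, y = -1
step 14: x = -14, y = -4
step 15: x = -12, y = -1
step 16: x = -10, y = -4
The first disagreement with the log is at step 10, where the value should be x = 3.

step 10, x = 3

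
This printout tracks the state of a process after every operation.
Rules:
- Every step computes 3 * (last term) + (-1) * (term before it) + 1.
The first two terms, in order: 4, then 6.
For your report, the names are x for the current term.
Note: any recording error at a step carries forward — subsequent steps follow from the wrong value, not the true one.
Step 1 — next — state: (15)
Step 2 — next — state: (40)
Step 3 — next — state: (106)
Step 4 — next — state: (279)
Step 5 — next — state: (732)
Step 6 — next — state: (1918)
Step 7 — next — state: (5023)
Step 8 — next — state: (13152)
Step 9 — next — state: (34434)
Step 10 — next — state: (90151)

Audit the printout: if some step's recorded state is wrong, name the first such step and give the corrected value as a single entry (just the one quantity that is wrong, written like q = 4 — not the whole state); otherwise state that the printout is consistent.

no error

step 1: x = 3*(6) + (-1)*(4) + (1) = 15 -> exactly as logged
step 2: x = 3*(15) + (-1)*(6) + (1) = 40 -> consistent with the printout
step 3: x = 3*(40) + (-1)*(15) + (1) = 106 -> consistent with the printout
step 4: x = 3*(106) + (-1)*(40) + (1) = 279 -> matches
step 5: x = 3*(279) + (-1)*(106) + (1) = 732 -> confirmed correct
step 6: x = 3*(732) + (-1)*(279) + (1) = 1918 -> verified
step 7: x = 3*(1918) + (-1)*(732) + (1) = 5023 -> consistent with the printout
step 8: x = 3*(5023) + (-1)*(1918) + (1) = 13152 -> same as recorded
step 9: x = 3*(13152) + (-1)*(5023) + (1) = 34434 -> exactly as logged
step 10: x = 3*(34434) + (-1)*(13152) + (1) = 90151 -> matches
No step deviates from the rules.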